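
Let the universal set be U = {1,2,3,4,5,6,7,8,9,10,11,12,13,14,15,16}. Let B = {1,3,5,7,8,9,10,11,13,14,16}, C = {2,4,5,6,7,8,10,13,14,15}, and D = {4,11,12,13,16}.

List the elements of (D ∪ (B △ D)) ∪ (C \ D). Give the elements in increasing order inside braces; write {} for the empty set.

B △ D = {1,3,4,5,7,8,9,10,12,14}
D ∪ (B △ D) = {1,3,4,5,7,8,9,10,11,12,13,14,16}
C \ D = {2,5,6,7,8,10,14,15}
(D ∪ (B △ D)) ∪ (C \ D) = {1,2,3,4,5,6,7,8,9,10,11,12,13,14,15,16}

{1,2,3,4,5,6,7,8,9,10,11,12,13,14,15,16}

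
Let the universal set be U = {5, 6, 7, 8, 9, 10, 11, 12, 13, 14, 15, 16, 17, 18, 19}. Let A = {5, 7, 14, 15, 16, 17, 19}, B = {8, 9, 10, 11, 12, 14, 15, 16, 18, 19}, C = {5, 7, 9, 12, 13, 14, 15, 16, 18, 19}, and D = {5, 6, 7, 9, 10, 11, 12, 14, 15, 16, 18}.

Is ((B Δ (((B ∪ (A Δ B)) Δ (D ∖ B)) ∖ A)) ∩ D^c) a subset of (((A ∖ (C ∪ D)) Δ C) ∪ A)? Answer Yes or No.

A Δ B = {5, 7, 8, 9, 10, 11, 12, 17, 18}
B ∪ (A Δ B) = {5, 7, 8, 9, 10, 11, 12, 14, 15, 16, 17, 18, 19}
D ∖ B = {5, 6, 7}
(B ∪ (A Δ B)) Δ (D ∖ B) = {6, 8, 9, 10, 11, 12, 14, 15, 16, 17, 18, 19}
((B ∪ (A Δ B)) Δ (D ∖ B)) ∖ A = {6, 8, 9, 10, 11, 12, 18}
B Δ (((B ∪ (A Δ B)) Δ (D ∖ B)) ∖ A) = {6, 14, 15, 16, 19}
D^c = {8, 13, 17, 19}
(B Δ (((B ∪ (A Δ B)) Δ (D ∖ B)) ∖ A)) ∩ D^c = {19}
C ∪ D = {5, 6, 7, 9, 10, 11, 12, 13, 14, 15, 16, 18, 19}
A ∖ (C ∪ D) = {17}
(A ∖ (C ∪ D)) Δ C = {5, 7, 9, 12, 13, 14, 15, 16, 17, 18, 19}
((A ∖ (C ∪ D)) Δ C) ∪ A = {5, 7, 9, 12, 13, 14, 15, 16, 17, 18, 19}
Every element of {19} is in {5, 7, 9, 12, 13, 14, 15, 16, 17, 18, 19}, so (B Δ (((B ∪ (A Δ B)) Δ (D ∖ B)) ∖ A)) ∩ D^c ⊆ ((A ∖ (C ∪ D)) Δ C) ∪ A.

Yes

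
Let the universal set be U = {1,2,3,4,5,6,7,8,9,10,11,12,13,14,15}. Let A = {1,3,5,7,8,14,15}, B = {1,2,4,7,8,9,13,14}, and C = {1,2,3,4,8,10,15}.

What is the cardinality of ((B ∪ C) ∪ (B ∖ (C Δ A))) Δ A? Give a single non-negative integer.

6

B ∪ C = {1,2,3,4,7,8,9,10,13,14,15}
C Δ A = {2,4,5,7,10,14}
B ∖ (C Δ A) = {1,8,9,13}
(B ∪ C) ∪ (B ∖ (C Δ A)) = {1,2,3,4,7,8,9,10,13,14,15}
((B ∪ C) ∪ (B ∖ (C Δ A))) Δ A = {2,4,5,9,10,13}
|((B ∪ C) ∪ (B ∖ (C Δ A))) Δ A| = 6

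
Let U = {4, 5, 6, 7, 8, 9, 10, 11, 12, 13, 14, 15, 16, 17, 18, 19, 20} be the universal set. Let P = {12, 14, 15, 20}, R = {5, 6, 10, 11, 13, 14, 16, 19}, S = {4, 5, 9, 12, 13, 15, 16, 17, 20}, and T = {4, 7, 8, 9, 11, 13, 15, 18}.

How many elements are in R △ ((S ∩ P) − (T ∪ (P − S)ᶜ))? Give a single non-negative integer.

8

S ∩ P = {12, 15, 20}
P − S = {14}
(P − S)ᶜ = {4, 5, 6, 7, 8, 9, 10, 11, 12, 13, 15, 16, 17, 18, 19, 20}
T ∪ (P − S)ᶜ = {4, 5, 6, 7, 8, 9, 10, 11, 12, 13, 15, 16, 17, 18, 19, 20}
(S ∩ P) − (T ∪ (P − S)ᶜ) = {}
R △ ((S ∩ P) − (T ∪ (P − S)ᶜ)) = {5, 6, 10, 11, 13, 14, 16, 19}
|R △ ((S ∩ P) − (T ∪ (P − S)ᶜ))| = 8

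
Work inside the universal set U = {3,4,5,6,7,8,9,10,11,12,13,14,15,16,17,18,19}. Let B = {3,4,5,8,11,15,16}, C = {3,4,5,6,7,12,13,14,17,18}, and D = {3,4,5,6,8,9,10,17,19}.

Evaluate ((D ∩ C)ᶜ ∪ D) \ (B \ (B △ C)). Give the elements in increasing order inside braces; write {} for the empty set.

D ∩ C = {3,4,5,6,17}
(D ∩ C)ᶜ = {7,8,9,10,11,12,13,14,15,16,18,19}
(D ∩ C)ᶜ ∪ D = {3,4,5,6,7,8,9,10,11,12,13,14,15,16,17,18,19}
B △ C = {6,7,8,11,12,13,14,15,16,17,18}
B \ (B △ C) = {3,4,5}
((D ∩ C)ᶜ ∪ D) \ (B \ (B △ C)) = {6,7,8,9,10,11,12,13,14,15,16,17,18,19}

{6,7,8,9,10,11,12,13,14,15,16,17,18,19}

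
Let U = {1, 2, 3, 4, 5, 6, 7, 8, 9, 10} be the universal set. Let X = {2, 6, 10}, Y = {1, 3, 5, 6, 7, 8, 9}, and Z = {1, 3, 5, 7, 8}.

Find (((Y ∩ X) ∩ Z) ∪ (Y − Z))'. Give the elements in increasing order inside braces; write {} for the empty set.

Y ∩ X = {6}
(Y ∩ X) ∩ Z = {}
Y − Z = {6, 9}
((Y ∩ X) ∩ Z) ∪ (Y − Z) = {6, 9}
(((Y ∩ X) ∩ Z) ∪ (Y − Z))' = {1, 2, 3, 4, 5, 7, 8, 10}

{1, 2, 3, 4, 5, 7, 8, 10}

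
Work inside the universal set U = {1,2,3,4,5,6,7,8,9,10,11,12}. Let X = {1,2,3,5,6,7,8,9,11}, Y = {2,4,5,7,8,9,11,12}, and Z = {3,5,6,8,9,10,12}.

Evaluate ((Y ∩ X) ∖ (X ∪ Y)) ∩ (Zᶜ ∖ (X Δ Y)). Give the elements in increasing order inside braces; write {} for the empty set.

Y ∩ X = {2,5,7,8,9,11}
X ∪ Y = {1,2,3,4,5,6,7,8,9,11,12}
(Y ∩ X) ∖ (X ∪ Y) = {}
Zᶜ = {1,2,4,7,11}
X Δ Y = {1,3,4,6,12}
Zᶜ ∖ (X Δ Y) = {2,7,11}
((Y ∩ X) ∖ (X ∪ Y)) ∩ (Zᶜ ∖ (X Δ Y)) = {}

{}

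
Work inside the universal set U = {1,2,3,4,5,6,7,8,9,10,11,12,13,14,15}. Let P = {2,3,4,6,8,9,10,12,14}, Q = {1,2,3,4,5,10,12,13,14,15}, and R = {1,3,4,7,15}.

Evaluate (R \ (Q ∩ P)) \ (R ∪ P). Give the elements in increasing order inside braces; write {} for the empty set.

{}

Q ∩ P = {2,3,4,10,12,14}
R \ (Q ∩ P) = {1,7,15}
R ∪ P = {1,2,3,4,6,7,8,9,10,12,14,15}
(R \ (Q ∩ P)) \ (R ∪ P) = {}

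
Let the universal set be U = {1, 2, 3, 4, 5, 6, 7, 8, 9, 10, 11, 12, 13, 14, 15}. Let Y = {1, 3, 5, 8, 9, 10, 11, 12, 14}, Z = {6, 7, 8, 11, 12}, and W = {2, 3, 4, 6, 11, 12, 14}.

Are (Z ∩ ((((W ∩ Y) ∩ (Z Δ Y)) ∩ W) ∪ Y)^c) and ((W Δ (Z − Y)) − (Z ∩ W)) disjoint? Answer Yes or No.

W ∩ Y = {3, 11, 12, 14}
Z Δ Y = {1, 3, 5, 6, 7, 9, 10, 14}
(W ∩ Y) ∩ (Z Δ Y) = {3, 14}
((W ∩ Y) ∩ (Z Δ Y)) ∩ W = {3, 14}
(((W ∩ Y) ∩ (Z Δ Y)) ∩ W) ∪ Y = {1, 3, 5, 8, 9, 10, 11, 12, 14}
((((W ∩ Y) ∩ (Z Δ Y)) ∩ W) ∪ Y)^c = {2, 4, 6, 7, 13, 15}
Z ∩ ((((W ∩ Y) ∩ (Z Δ Y)) ∩ W) ∪ Y)^c = {6, 7}
Z − Y = {6, 7}
W Δ (Z − Y) = {2, 3, 4, 7, 11, 12, 14}
Z ∩ W = {6, 11, 12}
(W Δ (Z − Y)) − (Z ∩ W) = {2, 3, 4, 7, 14}
7 lies in both, so they are not disjoint.

No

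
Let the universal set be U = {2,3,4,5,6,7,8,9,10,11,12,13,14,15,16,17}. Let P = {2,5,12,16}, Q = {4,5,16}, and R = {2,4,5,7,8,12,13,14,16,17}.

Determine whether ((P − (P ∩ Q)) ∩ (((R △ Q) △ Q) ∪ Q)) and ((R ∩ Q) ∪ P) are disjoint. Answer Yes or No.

No

P ∩ Q = {5,16}
P − (P ∩ Q) = {2,12}
R △ Q = {2,7,8,12,13,14,17}
(R △ Q) △ Q = {2,4,5,7,8,12,13,14,16,17}
((R △ Q) △ Q) ∪ Q = {2,4,5,7,8,12,13,14,16,17}
(P − (P ∩ Q)) ∩ (((R △ Q) △ Q) ∪ Q) = {2,12}
R ∩ Q = {4,5,16}
(R ∩ Q) ∪ P = {2,4,5,12,16}
2 lies in both, so they are not disjoint.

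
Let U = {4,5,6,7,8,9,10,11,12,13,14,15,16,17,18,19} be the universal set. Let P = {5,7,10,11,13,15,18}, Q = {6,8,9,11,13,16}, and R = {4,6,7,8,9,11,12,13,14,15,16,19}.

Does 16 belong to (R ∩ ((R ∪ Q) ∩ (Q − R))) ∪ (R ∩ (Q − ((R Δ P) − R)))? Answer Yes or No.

16 ∈ R and 16 ∈ Q, so 16 ∈ R ∪ Q
16 ∈ Q and 16 ∈ R, so 16 ∉ Q − R
16 ∈ (R ∪ Q) and 16 ∉ (Q − R), so 16 ∉ (R ∪ Q) ∩ (Q − R)
16 ∈ R and 16 ∉ ((R ∪ Q) ∩ (Q − R)), so 16 ∉ R ∩ ((R ∪ Q) ∩ (Q − R))
16 ∈ R and 16 ∉ P, so 16 ∈ R Δ P
16 ∈ (R Δ P) and 16 ∈ R, so 16 ∉ (R Δ P) − R
16 ∈ Q and 16 ∉ ((R Δ P) − R), so 16 ∈ Q − ((R Δ P) − R)
16 ∈ R and 16 ∈ (Q − ((R Δ P) − R)), so 16 ∈ R ∩ (Q − ((R Δ P) − R))
16 ∉ (R ∩ ((R ∪ Q) ∩ (Q − R))) and 16 ∈ (R ∩ (Q − ((R Δ P) − R))), so 16 ∈ (R ∩ ((R ∪ Q) ∩ (Q − R))) ∪ (R ∩ (Q − ((R Δ P) − R)))

Yes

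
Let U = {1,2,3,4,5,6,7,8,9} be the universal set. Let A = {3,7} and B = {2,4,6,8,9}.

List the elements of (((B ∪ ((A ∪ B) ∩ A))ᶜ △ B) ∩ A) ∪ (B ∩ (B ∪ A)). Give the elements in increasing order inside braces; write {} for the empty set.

{2,4,6,8,9}

A ∪ B = {2,3,4,6,7,8,9}
(A ∪ B) ∩ A = {3,7}
B ∪ ((A ∪ B) ∩ A) = {2,3,4,6,7,8,9}
(B ∪ ((A ∪ B) ∩ A))ᶜ = {1,5}
(B ∪ ((A ∪ B) ∩ A))ᶜ △ B = {1,2,4,5,6,8,9}
((B ∪ ((A ∪ B) ∩ A))ᶜ △ B) ∩ A = {}
B ∪ A = {2,3,4,6,7,8,9}
B ∩ (B ∪ A) = {2,4,6,8,9}
(((B ∪ ((A ∪ B) ∩ A))ᶜ △ B) ∩ A) ∪ (B ∩ (B ∪ A)) = {2,4,6,8,9}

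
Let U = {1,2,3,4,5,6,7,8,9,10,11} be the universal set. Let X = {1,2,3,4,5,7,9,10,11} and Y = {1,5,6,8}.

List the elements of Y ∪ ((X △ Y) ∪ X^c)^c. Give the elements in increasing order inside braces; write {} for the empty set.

{1,5,6,8}

X △ Y = {2,3,4,6,7,8,9,10,11}
X^c = {6,8}
(X △ Y) ∪ X^c = {2,3,4,6,7,8,9,10,11}
((X △ Y) ∪ X^c)^c = {1,5}
Y ∪ ((X △ Y) ∪ X^c)^c = {1,5,6,8}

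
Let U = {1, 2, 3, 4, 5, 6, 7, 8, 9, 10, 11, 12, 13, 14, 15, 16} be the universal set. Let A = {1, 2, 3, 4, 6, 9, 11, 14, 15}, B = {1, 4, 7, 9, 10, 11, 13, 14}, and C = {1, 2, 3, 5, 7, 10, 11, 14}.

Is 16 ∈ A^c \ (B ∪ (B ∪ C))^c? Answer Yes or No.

16 ∉ A, so 16 ∈ A^c
16 ∉ B and 16 ∉ C, so 16 ∉ B ∪ C
16 ∉ B and 16 ∉ (B ∪ C), so 16 ∉ B ∪ (B ∪ C)
16 ∈ (B ∪ (B ∪ C))^c since 16 ∉ (B ∪ (B ∪ C))
16 ∈ A^c and 16 ∈ (B ∪ (B ∪ C))^c, so 16 ∉ A^c \ (B ∪ (B ∪ C))^c

No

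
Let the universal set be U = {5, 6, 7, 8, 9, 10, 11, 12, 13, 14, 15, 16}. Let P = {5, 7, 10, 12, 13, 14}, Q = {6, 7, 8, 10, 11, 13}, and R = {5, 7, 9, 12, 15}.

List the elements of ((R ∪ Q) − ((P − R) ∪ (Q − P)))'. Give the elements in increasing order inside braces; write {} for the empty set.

R ∪ Q = {5, 6, 7, 8, 9, 10, 11, 12, 13, 15}
P − R = {10, 13, 14}
Q − P = {6, 8, 11}
(P − R) ∪ (Q − P) = {6, 8, 10, 11, 13, 14}
(R ∪ Q) − ((P − R) ∪ (Q − P)) = {5, 7, 9, 12, 15}
((R ∪ Q) − ((P − R) ∪ (Q − P)))' = {6, 8, 10, 11, 13, 14, 16}

{6, 8, 10, 11, 13, 14, 16}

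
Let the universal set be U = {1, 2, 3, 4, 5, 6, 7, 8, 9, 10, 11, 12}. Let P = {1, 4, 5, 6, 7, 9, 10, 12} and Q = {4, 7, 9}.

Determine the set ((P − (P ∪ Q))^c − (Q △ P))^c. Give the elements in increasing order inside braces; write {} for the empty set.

{1, 5, 6, 10, 12}

P ∪ Q = {1, 4, 5, 6, 7, 9, 10, 12}
P − (P ∪ Q) = {}
(P − (P ∪ Q))^c = {1, 2, 3, 4, 5, 6, 7, 8, 9, 10, 11, 12}
Q △ P = {1, 5, 6, 10, 12}
(P − (P ∪ Q))^c − (Q △ P) = {2, 3, 4, 7, 8, 9, 11}
((P − (P ∪ Q))^c − (Q △ P))^c = {1, 5, 6, 10, 12}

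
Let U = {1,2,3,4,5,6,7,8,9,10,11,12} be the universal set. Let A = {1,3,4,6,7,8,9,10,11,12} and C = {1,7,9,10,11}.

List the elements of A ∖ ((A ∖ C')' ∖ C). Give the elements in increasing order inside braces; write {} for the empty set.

C' = {2,3,4,5,6,8,12}
A ∖ C' = {1,7,9,10,11}
(A ∖ C')' = {2,3,4,5,6,8,12}
(A ∖ C')' ∖ C = {2,3,4,5,6,8,12}
A ∖ ((A ∖ C')' ∖ C) = {1,7,9,10,11}

{1,7,9,10,11}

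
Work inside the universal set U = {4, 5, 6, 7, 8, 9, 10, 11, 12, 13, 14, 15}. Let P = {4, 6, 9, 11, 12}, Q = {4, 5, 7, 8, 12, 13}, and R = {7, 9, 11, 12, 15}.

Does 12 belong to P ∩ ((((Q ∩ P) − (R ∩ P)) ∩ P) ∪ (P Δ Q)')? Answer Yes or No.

Yes

12 ∈ Q and 12 ∈ P, so 12 ∈ Q ∩ P
12 ∈ R and 12 ∈ P, so 12 ∈ R ∩ P
12 ∈ (Q ∩ P) and 12 ∈ (R ∩ P), so 12 ∉ (Q ∩ P) − (R ∩ P)
12 ∉ ((Q ∩ P) − (R ∩ P)) and 12 ∈ P, so 12 ∉ ((Q ∩ P) − (R ∩ P)) ∩ P
12 ∈ P and 12 ∈ Q, so 12 ∉ P Δ Q
12 ∈ (P Δ Q)' since 12 ∉ (P Δ Q)
12 ∉ (((Q ∩ P) − (R ∩ P)) ∩ P) and 12 ∈ (P Δ Q)', so 12 ∈ (((Q ∩ P) − (R ∩ P)) ∩ P) ∪ (P Δ Q)'
12 ∈ P and 12 ∈ ((((Q ∩ P) − (R ∩ P)) ∩ P) ∪ (P Δ Q)'), so 12 ∈ P ∩ ((((Q ∩ P) − (R ∩ P)) ∩ P) ∪ (P Δ Q)')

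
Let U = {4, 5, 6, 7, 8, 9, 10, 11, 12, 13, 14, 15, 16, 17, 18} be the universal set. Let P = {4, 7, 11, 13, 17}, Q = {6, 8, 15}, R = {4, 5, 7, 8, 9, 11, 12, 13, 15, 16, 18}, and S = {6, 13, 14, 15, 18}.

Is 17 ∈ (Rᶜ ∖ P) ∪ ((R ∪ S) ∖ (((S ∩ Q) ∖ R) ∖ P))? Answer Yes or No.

No

17 ∉ R, so 17 ∈ Rᶜ
17 ∈ Rᶜ and 17 ∈ P, so 17 ∉ Rᶜ ∖ P
17 ∉ R and 17 ∉ S, so 17 ∉ R ∪ S
17 ∉ S and 17 ∉ Q, so 17 ∉ S ∩ Q
17 ∉ (S ∩ Q) and 17 ∉ R, so 17 ∉ (S ∩ Q) ∖ R
17 ∉ ((S ∩ Q) ∖ R) and 17 ∈ P, so 17 ∉ ((S ∩ Q) ∖ R) ∖ P
17 ∉ (R ∪ S) and 17 ∉ (((S ∩ Q) ∖ R) ∖ P), so 17 ∉ (R ∪ S) ∖ (((S ∩ Q) ∖ R) ∖ P)
17 ∉ (Rᶜ ∖ P) and 17 ∉ ((R ∪ S) ∖ (((S ∩ Q) ∖ R) ∖ P)), so 17 ∉ (Rᶜ ∖ P) ∪ ((R ∪ S) ∖ (((S ∩ Q) ∖ R) ∖ P))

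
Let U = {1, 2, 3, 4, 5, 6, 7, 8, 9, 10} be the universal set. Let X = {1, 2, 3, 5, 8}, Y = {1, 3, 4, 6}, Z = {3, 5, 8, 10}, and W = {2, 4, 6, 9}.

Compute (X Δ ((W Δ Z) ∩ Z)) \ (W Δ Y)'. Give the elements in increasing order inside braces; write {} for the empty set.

{1, 2}

W Δ Z = {2, 3, 4, 5, 6, 8, 9, 10}
(W Δ Z) ∩ Z = {3, 5, 8, 10}
X Δ ((W Δ Z) ∩ Z) = {1, 2, 10}
W Δ Y = {1, 2, 3, 9}
(W Δ Y)' = {4, 5, 6, 7, 8, 10}
(X Δ ((W Δ Z) ∩ Z)) \ (W Δ Y)' = {1, 2}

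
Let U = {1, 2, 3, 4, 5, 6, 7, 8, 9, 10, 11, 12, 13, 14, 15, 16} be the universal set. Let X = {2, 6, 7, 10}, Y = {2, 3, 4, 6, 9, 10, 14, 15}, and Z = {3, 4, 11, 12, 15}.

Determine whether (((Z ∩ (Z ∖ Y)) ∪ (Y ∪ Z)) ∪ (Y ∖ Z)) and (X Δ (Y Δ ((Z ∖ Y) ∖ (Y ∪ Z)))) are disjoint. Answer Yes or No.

No

Z ∖ Y = {11, 12}
Z ∩ (Z ∖ Y) = {11, 12}
Y ∪ Z = {2, 3, 4, 6, 9, 10, 11, 12, 14, 15}
(Z ∩ (Z ∖ Y)) ∪ (Y ∪ Z) = {2, 3, 4, 6, 9, 10, 11, 12, 14, 15}
Y ∖ Z = {2, 6, 9, 10, 14}
((Z ∩ (Z ∖ Y)) ∪ (Y ∪ Z)) ∪ (Y ∖ Z) = {2, 3, 4, 6, 9, 10, 11, 12, 14, 15}
(Z ∖ Y) ∖ (Y ∪ Z) = {}
Y Δ ((Z ∖ Y) ∖ (Y ∪ Z)) = {2, 3, 4, 6, 9, 10, 14, 15}
X Δ (Y Δ ((Z ∖ Y) ∖ (Y ∪ Z))) = {3, 4, 7, 9, 14, 15}
3 lies in both, so they are not disjoint.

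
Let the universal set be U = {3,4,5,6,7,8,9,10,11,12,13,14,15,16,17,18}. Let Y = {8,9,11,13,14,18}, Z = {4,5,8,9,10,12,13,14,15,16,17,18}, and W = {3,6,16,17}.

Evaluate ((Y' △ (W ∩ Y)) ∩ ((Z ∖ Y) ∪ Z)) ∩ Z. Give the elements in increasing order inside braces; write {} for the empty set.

{4,5,10,12,15,16,17}

Y' = {3,4,5,6,7,10,12,15,16,17}
W ∩ Y = {}
Y' △ (W ∩ Y) = {3,4,5,6,7,10,12,15,16,17}
Z ∖ Y = {4,5,10,12,15,16,17}
(Z ∖ Y) ∪ Z = {4,5,8,9,10,12,13,14,15,16,17,18}
(Y' △ (W ∩ Y)) ∩ ((Z ∖ Y) ∪ Z) = {4,5,10,12,15,16,17}
((Y' △ (W ∩ Y)) ∩ ((Z ∖ Y) ∪ Z)) ∩ Z = {4,5,10,12,15,16,17}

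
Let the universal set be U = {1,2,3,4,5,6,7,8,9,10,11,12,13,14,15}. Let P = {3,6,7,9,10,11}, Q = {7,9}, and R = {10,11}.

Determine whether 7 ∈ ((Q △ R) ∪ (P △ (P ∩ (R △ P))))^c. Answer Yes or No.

7 ∈ Q and 7 ∉ R, so 7 ∈ Q △ R
7 ∉ R and 7 ∈ P, so 7 ∈ R △ P
7 ∈ P and 7 ∈ (R △ P), so 7 ∈ P ∩ (R △ P)
7 ∈ P and 7 ∈ (P ∩ (R △ P)), so 7 ∉ P △ (P ∩ (R △ P))
7 ∈ (Q △ R) and 7 ∉ (P △ (P ∩ (R △ P))), so 7 ∈ (Q △ R) ∪ (P △ (P ∩ (R △ P)))
7 ∉ ((Q △ R) ∪ (P △ (P ∩ (R △ P))))^c since 7 ∈ ((Q △ R) ∪ (P △ (P ∩ (R △ P))))

No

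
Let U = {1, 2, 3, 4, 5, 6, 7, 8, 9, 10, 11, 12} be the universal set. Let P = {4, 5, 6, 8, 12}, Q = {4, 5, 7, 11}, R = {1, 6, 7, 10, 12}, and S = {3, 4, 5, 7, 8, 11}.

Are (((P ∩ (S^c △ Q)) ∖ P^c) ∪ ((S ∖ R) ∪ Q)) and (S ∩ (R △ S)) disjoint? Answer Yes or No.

No

S^c = {1, 2, 6, 9, 10, 12}
S^c △ Q = {1, 2, 4, 5, 6, 7, 9, 10, 11, 12}
P ∩ (S^c △ Q) = {4, 5, 6, 12}
P^c = {1, 2, 3, 7, 9, 10, 11}
(P ∩ (S^c △ Q)) ∖ P^c = {4, 5, 6, 12}
S ∖ R = {3, 4, 5, 8, 11}
(S ∖ R) ∪ Q = {3, 4, 5, 7, 8, 11}
((P ∩ (S^c △ Q)) ∖ P^c) ∪ ((S ∖ R) ∪ Q) = {3, 4, 5, 6, 7, 8, 11, 12}
R △ S = {1, 3, 4, 5, 6, 8, 10, 11, 12}
S ∩ (R △ S) = {3, 4, 5, 8, 11}
3 lies in both, so they are not disjoint.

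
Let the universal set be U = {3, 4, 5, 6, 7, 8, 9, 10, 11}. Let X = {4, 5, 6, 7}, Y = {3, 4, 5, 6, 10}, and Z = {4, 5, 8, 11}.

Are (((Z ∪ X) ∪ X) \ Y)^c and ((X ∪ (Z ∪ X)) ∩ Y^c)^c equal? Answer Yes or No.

Z ∪ X = {4, 5, 6, 7, 8, 11}
(Z ∪ X) ∪ X = {4, 5, 6, 7, 8, 11}
((Z ∪ X) ∪ X) \ Y = {7, 8, 11}
(((Z ∪ X) ∪ X) \ Y)^c = {3, 4, 5, 6, 9, 10}
X ∪ (Z ∪ X) = {4, 5, 6, 7, 8, 11}
Y^c = {7, 8, 9, 11}
(X ∪ (Z ∪ X)) ∩ Y^c = {7, 8, 11}
((X ∪ (Z ∪ X)) ∩ Y^c)^c = {3, 4, 5, 6, 9, 10}
Both equal {3, 4, 5, 6, 9, 10}, so (((Z ∪ X) ∪ X) \ Y)^c = ((X ∪ (Z ∪ X)) ∩ Y^c)^c.

Yes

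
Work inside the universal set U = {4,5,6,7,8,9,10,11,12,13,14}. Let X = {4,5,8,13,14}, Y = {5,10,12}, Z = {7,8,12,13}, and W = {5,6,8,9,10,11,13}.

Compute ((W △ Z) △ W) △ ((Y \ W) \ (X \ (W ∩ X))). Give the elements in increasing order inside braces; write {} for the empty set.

{7,8,13}

W △ Z = {5,6,7,9,10,11,12}
(W △ Z) △ W = {7,8,12,13}
Y \ W = {12}
W ∩ X = {5,8,13}
X \ (W ∩ X) = {4,14}
(Y \ W) \ (X \ (W ∩ X)) = {12}
((W △ Z) △ W) △ ((Y \ W) \ (X \ (W ∩ X))) = {7,8,13}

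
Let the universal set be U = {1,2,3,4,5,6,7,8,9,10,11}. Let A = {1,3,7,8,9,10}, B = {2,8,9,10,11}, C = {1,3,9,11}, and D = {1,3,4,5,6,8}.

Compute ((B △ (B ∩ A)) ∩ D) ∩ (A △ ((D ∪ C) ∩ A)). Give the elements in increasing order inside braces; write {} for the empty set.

B ∩ A = {8,9,10}
B △ (B ∩ A) = {2,11}
(B △ (B ∩ A)) ∩ D = {}
D ∪ C = {1,3,4,5,6,8,9,11}
(D ∪ C) ∩ A = {1,3,8,9}
A △ ((D ∪ C) ∩ A) = {7,10}
((B △ (B ∩ A)) ∩ D) ∩ (A △ ((D ∪ C) ∩ A)) = {}

{}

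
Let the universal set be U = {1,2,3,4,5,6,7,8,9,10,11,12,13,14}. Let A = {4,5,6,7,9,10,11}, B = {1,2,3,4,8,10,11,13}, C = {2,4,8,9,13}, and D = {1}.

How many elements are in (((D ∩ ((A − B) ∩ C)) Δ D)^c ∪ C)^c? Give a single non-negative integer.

A − B = {5,6,7,9}
(A − B) ∩ C = {9}
D ∩ ((A − B) ∩ C) = {}
(D ∩ ((A − B) ∩ C)) Δ D = {1}
((D ∩ ((A − B) ∩ C)) Δ D)^c = {2,3,4,5,6,7,8,9,10,11,12,13,14}
((D ∩ ((A − B) ∩ C)) Δ D)^c ∪ C = {2,3,4,5,6,7,8,9,10,11,12,13,14}
(((D ∩ ((A − B) ∩ C)) Δ D)^c ∪ C)^c = {1}
|(((D ∩ ((A − B) ∩ C)) Δ D)^c ∪ C)^c| = 1

1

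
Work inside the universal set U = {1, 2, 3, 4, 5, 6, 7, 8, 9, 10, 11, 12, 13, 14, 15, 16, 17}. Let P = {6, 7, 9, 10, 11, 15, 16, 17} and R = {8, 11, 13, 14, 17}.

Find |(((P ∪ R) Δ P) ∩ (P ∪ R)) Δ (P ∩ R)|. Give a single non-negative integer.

5

P ∪ R = {6, 7, 8, 9, 10, 11, 13, 14, 15, 16, 17}
(P ∪ R) Δ P = {8, 13, 14}
((P ∪ R) Δ P) ∩ (P ∪ R) = {8, 13, 14}
P ∩ R = {11, 17}
(((P ∪ R) Δ P) ∩ (P ∪ R)) Δ (P ∩ R) = {8, 11, 13, 14, 17}
|(((P ∪ R) Δ P) ∩ (P ∪ R)) Δ (P ∩ R)| = 5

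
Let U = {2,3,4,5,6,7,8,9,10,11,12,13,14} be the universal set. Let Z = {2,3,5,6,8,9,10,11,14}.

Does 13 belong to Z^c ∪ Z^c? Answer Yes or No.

13 ∉ Z, so 13 ∈ Z^c
13 ∉ Z, so 13 ∈ Z^c
13 ∈ Z^c and 13 ∈ Z^c, so 13 ∈ Z^c ∪ Z^c

Yes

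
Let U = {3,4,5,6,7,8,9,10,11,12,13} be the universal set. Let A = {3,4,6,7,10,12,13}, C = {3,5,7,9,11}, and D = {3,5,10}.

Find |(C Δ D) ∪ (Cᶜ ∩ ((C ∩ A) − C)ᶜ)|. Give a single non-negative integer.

9

C Δ D = {7,9,10,11}
Cᶜ = {4,6,8,10,12,13}
C ∩ A = {3,7}
(C ∩ A) − C = {}
((C ∩ A) − C)ᶜ = {3,4,5,6,7,8,9,10,11,12,13}
Cᶜ ∩ ((C ∩ A) − C)ᶜ = {4,6,8,10,12,13}
(C Δ D) ∪ (Cᶜ ∩ ((C ∩ A) − C)ᶜ) = {4,6,7,8,9,10,11,12,13}
|(C Δ D) ∪ (Cᶜ ∩ ((C ∩ A) − C)ᶜ)| = 9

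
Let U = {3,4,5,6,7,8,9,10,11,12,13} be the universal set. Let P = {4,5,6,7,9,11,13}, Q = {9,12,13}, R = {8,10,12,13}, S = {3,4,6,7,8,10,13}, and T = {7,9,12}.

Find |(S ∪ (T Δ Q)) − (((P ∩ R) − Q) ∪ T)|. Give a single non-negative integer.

T Δ Q = {7,13}
S ∪ (T Δ Q) = {3,4,6,7,8,10,13}
P ∩ R = {13}
(P ∩ R) − Q = {}
((P ∩ R) − Q) ∪ T = {7,9,12}
(S ∪ (T Δ Q)) − (((P ∩ R) − Q) ∪ T) = {3,4,6,8,10,13}
|(S ∪ (T Δ Q)) − (((P ∩ R) − Q) ∪ T)| = 6

6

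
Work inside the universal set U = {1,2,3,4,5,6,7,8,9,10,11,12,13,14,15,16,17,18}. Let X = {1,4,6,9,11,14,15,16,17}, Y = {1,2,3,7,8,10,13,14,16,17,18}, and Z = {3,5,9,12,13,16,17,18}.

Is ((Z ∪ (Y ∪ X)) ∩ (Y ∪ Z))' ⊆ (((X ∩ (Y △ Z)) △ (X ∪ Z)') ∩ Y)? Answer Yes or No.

No

Y ∪ X = {1,2,3,4,6,7,8,9,10,11,13,14,15,16,17,18}
Z ∪ (Y ∪ X) = {1,2,3,4,5,6,7,8,9,10,11,12,13,14,15,16,17,18}
Y ∪ Z = {1,2,3,5,7,8,9,10,12,13,14,16,17,18}
(Z ∪ (Y ∪ X)) ∩ (Y ∪ Z) = {1,2,3,5,7,8,9,10,12,13,14,16,17,18}
((Z ∪ (Y ∪ X)) ∩ (Y ∪ Z))' = {4,6,11,15}
Y △ Z = {1,2,5,7,8,9,10,12,14}
X ∩ (Y △ Z) = {1,9,14}
X ∪ Z = {1,3,4,5,6,9,11,12,13,14,15,16,17,18}
(X ∪ Z)' = {2,7,8,10}
(X ∩ (Y △ Z)) △ (X ∪ Z)' = {1,2,7,8,9,10,14}
((X ∩ (Y △ Z)) △ (X ∪ Z)') ∩ Y = {1,2,7,8,10,14}
4 ∈ ((Z ∪ (Y ∪ X)) ∩ (Y ∪ Z))' but 4 ∉ ((X ∩ (Y △ Z)) △ (X ∪ Z)') ∩ Y, so the inclusion fails.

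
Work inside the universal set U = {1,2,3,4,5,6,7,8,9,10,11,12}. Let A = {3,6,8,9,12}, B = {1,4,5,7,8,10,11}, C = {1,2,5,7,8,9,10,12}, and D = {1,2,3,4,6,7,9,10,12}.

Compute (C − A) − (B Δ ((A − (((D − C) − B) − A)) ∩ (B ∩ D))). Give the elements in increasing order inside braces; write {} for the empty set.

{2}

C − A = {1,2,5,7,10}
D − C = {3,4,6}
(D − C) − B = {3,6}
((D − C) − B) − A = {}
A − (((D − C) − B) − A) = {3,6,8,9,12}
B ∩ D = {1,4,7,10}
(A − (((D − C) − B) − A)) ∩ (B ∩ D) = {}
B Δ ((A − (((D − C) − B) − A)) ∩ (B ∩ D)) = {1,4,5,7,8,10,11}
(C − A) − (B Δ ((A − (((D − C) − B) − A)) ∩ (B ∩ D))) = {2}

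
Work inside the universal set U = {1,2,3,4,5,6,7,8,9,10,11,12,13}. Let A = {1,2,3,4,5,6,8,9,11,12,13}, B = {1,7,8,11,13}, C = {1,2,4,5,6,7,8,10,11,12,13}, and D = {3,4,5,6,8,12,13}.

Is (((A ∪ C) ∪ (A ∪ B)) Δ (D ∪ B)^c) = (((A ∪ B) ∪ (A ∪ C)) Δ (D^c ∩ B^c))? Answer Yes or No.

Yes

A ∪ C = {1,2,3,4,5,6,7,8,9,10,11,12,13}
A ∪ B = {1,2,3,4,5,6,7,8,9,11,12,13}
(A ∪ C) ∪ (A ∪ B) = {1,2,3,4,5,6,7,8,9,10,11,12,13}
D ∪ B = {1,3,4,5,6,7,8,11,12,13}
(D ∪ B)^c = {2,9,10}
((A ∪ C) ∪ (A ∪ B)) Δ (D ∪ B)^c = {1,3,4,5,6,7,8,11,12,13}
(A ∪ B) ∪ (A ∪ C) = {1,2,3,4,5,6,7,8,9,10,11,12,13}
D^c = {1,2,7,9,10,11}
B^c = {2,3,4,5,6,9,10,12}
D^c ∩ B^c = {2,9,10}
((A ∪ B) ∪ (A ∪ C)) Δ (D^c ∩ B^c) = {1,3,4,5,6,7,8,11,12,13}
Both equal {1,3,4,5,6,7,8,11,12,13}, so ((A ∪ C) ∪ (A ∪ B)) Δ (D ∪ B)^c = ((A ∪ B) ∪ (A ∪ C)) Δ (D^c ∩ B^c).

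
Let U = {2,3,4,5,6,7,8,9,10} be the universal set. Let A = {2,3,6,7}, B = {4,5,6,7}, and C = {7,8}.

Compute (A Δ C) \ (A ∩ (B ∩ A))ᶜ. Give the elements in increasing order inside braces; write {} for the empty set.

{6}

A Δ C = {2,3,6,8}
B ∩ A = {6,7}
A ∩ (B ∩ A) = {6,7}
(A ∩ (B ∩ A))ᶜ = {2,3,4,5,8,9,10}
(A Δ C) \ (A ∩ (B ∩ A))ᶜ = {6}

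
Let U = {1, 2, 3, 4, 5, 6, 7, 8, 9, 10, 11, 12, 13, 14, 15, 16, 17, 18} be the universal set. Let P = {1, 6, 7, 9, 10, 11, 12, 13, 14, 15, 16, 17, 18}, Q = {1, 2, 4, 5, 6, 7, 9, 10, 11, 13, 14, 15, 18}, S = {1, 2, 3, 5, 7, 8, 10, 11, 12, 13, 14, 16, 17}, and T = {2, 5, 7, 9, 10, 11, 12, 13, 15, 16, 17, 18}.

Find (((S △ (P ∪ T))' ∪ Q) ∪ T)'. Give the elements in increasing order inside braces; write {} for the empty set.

{3, 8}

P ∪ T = {1, 2, 5, 6, 7, 9, 10, 11, 12, 13, 14, 15, 16, 17, 18}
S △ (P ∪ T) = {3, 6, 8, 9, 15, 18}
(S △ (P ∪ T))' = {1, 2, 4, 5, 7, 10, 11, 12, 13, 14, 16, 17}
(S △ (P ∪ T))' ∪ Q = {1, 2, 4, 5, 6, 7, 9, 10, 11, 12, 13, 14, 15, 16, 17, 18}
((S △ (P ∪ T))' ∪ Q) ∪ T = {1, 2, 4, 5, 6, 7, 9, 10, 11, 12, 13, 14, 15, 16, 17, 18}
(((S △ (P ∪ T))' ∪ Q) ∪ T)' = {3, 8}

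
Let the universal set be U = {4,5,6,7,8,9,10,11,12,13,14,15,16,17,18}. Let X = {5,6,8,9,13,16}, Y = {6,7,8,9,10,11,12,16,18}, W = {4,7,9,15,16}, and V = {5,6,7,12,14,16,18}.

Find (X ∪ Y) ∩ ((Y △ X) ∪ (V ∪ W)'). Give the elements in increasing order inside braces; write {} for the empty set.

{5,7,8,10,11,12,13,18}

X ∪ Y = {5,6,7,8,9,10,11,12,13,16,18}
Y △ X = {5,7,10,11,12,13,18}
V ∪ W = {4,5,6,7,9,12,14,15,16,18}
(V ∪ W)' = {8,10,11,13,17}
(Y △ X) ∪ (V ∪ W)' = {5,7,8,10,11,12,13,17,18}
(X ∪ Y) ∩ ((Y △ X) ∪ (V ∪ W)') = {5,7,8,10,11,12,13,18}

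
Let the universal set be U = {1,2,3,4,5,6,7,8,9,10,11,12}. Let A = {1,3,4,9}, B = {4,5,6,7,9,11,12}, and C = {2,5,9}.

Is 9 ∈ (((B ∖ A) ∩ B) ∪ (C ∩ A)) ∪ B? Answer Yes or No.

9 ∈ B and 9 ∈ A, so 9 ∉ B ∖ A
9 ∉ (B ∖ A) and 9 ∈ B, so 9 ∉ (B ∖ A) ∩ B
9 ∈ C and 9 ∈ A, so 9 ∈ C ∩ A
9 ∉ ((B ∖ A) ∩ B) and 9 ∈ (C ∩ A), so 9 ∈ ((B ∖ A) ∩ B) ∪ (C ∩ A)
9 ∈ (((B ∖ A) ∩ B) ∪ (C ∩ A)) and 9 ∈ B, so 9 ∈ (((B ∖ A) ∩ B) ∪ (C ∩ A)) ∪ B

Yes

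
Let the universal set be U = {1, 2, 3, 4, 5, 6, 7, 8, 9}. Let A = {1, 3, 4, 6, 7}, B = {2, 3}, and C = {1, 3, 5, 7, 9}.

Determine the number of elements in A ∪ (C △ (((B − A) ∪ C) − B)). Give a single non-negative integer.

B − A = {2}
(B − A) ∪ C = {1, 2, 3, 5, 7, 9}
((B − A) ∪ C) − B = {1, 5, 7, 9}
C △ (((B − A) ∪ C) − B) = {3}
A ∪ (C △ (((B − A) ∪ C) − B)) = {1, 3, 4, 6, 7}
|A ∪ (C △ (((B − A) ∪ C) − B))| = 5

5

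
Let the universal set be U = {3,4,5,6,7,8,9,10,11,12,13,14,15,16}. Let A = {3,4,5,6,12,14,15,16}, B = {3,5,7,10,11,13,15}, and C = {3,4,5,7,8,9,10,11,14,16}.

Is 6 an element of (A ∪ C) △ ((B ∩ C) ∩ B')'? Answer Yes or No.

No

6 ∈ A and 6 ∉ C, so 6 ∈ A ∪ C
6 ∉ B and 6 ∉ C, so 6 ∉ B ∩ C
6 ∉ B, so 6 ∈ B'
6 ∉ (B ∩ C) and 6 ∈ B', so 6 ∉ (B ∩ C) ∩ B'
6 ∈ ((B ∩ C) ∩ B')' since 6 ∉ ((B ∩ C) ∩ B')
6 ∈ (A ∪ C) and 6 ∈ ((B ∩ C) ∩ B')', so 6 ∉ (A ∪ C) △ ((B ∩ C) ∩ B')'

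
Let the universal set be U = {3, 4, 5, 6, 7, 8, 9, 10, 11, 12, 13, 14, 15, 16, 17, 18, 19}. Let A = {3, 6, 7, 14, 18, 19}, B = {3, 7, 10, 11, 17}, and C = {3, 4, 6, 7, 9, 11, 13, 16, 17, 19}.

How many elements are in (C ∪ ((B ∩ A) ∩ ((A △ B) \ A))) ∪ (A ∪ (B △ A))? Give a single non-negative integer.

13

B ∩ A = {3, 7}
A △ B = {6, 10, 11, 14, 17, 18, 19}
(A △ B) \ A = {10, 11, 17}
(B ∩ A) ∩ ((A △ B) \ A) = {}
C ∪ ((B ∩ A) ∩ ((A △ B) \ A)) = {3, 4, 6, 7, 9, 11, 13, 16, 17, 19}
B △ A = {6, 10, 11, 14, 17, 18, 19}
A ∪ (B △ A) = {3, 6, 7, 10, 11, 14, 17, 18, 19}
(C ∪ ((B ∩ A) ∩ ((A △ B) \ A))) ∪ (A ∪ (B △ A)) = {3, 4, 6, 7, 9, 10, 11, 13, 14, 16, 17, 18, 19}
|(C ∪ ((B ∩ A) ∩ ((A △ B) \ A))) ∪ (A ∪ (B △ A))| = 13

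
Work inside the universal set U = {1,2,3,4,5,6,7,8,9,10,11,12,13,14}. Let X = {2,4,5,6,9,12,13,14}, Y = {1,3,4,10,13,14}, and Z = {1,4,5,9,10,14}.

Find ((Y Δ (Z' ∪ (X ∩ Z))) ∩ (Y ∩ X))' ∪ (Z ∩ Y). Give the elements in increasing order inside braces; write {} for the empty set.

{1,2,3,4,5,6,7,8,9,10,11,12,13,14}

Z' = {2,3,6,7,8,11,12,13}
X ∩ Z = {4,5,9,14}
Z' ∪ (X ∩ Z) = {2,3,4,5,6,7,8,9,11,12,13,14}
Y Δ (Z' ∪ (X ∩ Z)) = {1,2,5,6,7,8,9,10,11,12}
Y ∩ X = {4,13,14}
(Y Δ (Z' ∪ (X ∩ Z))) ∩ (Y ∩ X) = {}
((Y Δ (Z' ∪ (X ∩ Z))) ∩ (Y ∩ X))' = {1,2,3,4,5,6,7,8,9,10,11,12,13,14}
Z ∩ Y = {1,4,10,14}
((Y Δ (Z' ∪ (X ∩ Z))) ∩ (Y ∩ X))' ∪ (Z ∩ Y) = {1,2,3,4,5,6,7,8,9,10,11,12,13,14}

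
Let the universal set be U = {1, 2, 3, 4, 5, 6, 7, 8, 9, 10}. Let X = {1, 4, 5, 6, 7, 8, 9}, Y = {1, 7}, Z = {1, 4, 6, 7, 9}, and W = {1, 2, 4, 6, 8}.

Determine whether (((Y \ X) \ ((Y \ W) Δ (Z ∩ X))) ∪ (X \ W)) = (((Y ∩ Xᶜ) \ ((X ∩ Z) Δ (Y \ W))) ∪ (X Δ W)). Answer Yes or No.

No

Y \ X = {}
Y \ W = {7}
Z ∩ X = {1, 4, 6, 7, 9}
(Y \ W) Δ (Z ∩ X) = {1, 4, 6, 9}
(Y \ X) \ ((Y \ W) Δ (Z ∩ X)) = {}
X \ W = {5, 7, 9}
((Y \ X) \ ((Y \ W) Δ (Z ∩ X))) ∪ (X \ W) = {5, 7, 9}
Xᶜ = {2, 3, 10}
Y ∩ Xᶜ = {}
X ∩ Z = {1, 4, 6, 7, 9}
(X ∩ Z) Δ (Y \ W) = {1, 4, 6, 9}
(Y ∩ Xᶜ) \ ((X ∩ Z) Δ (Y \ W)) = {}
X Δ W = {2, 5, 7, 9}
((Y ∩ Xᶜ) \ ((X ∩ Z) Δ (Y \ W))) ∪ (X Δ W) = {2, 5, 7, 9}
2 ∈ ((Y ∩ Xᶜ) \ ((X ∩ Z) Δ (Y \ W))) ∪ (X Δ W) but 2 ∉ ((Y \ X) \ ((Y \ W) Δ (Z ∩ X))) ∪ (X \ W), so they differ.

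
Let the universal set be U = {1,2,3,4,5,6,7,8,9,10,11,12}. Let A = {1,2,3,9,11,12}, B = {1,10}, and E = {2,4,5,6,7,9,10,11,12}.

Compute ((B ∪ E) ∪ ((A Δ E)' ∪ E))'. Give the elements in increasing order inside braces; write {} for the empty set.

B ∪ E = {1,2,4,5,6,7,9,10,11,12}
A Δ E = {1,3,4,5,6,7,10}
(A Δ E)' = {2,8,9,11,12}
(A Δ E)' ∪ E = {2,4,5,6,7,8,9,10,11,12}
(B ∪ E) ∪ ((A Δ E)' ∪ E) = {1,2,4,5,6,7,8,9,10,11,12}
((B ∪ E) ∪ ((A Δ E)' ∪ E))' = {3}

{3}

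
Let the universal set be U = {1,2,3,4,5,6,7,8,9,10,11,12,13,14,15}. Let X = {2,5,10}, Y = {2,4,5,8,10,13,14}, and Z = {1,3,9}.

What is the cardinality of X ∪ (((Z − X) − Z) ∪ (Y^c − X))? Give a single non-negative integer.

Z − X = {1,3,9}
(Z − X) − Z = {}
Y^c = {1,3,6,7,9,11,12,15}
Y^c − X = {1,3,6,7,9,11,12,15}
((Z − X) − Z) ∪ (Y^c − X) = {1,3,6,7,9,11,12,15}
X ∪ (((Z − X) − Z) ∪ (Y^c − X)) = {1,2,3,5,6,7,9,10,11,12,15}
|X ∪ (((Z − X) − Z) ∪ (Y^c − X))| = 11

11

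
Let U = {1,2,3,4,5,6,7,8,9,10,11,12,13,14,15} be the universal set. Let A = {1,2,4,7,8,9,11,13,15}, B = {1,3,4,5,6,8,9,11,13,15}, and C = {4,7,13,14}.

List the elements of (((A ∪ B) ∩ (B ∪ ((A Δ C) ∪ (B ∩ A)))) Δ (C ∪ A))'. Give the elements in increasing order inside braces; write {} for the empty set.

{1,2,4,8,9,10,11,12,13,15}

A ∪ B = {1,2,3,4,5,6,7,8,9,11,13,15}
A Δ C = {1,2,8,9,11,14,15}
B ∩ A = {1,4,8,9,11,13,15}
(A Δ C) ∪ (B ∩ A) = {1,2,4,8,9,11,13,14,15}
B ∪ ((A Δ C) ∪ (B ∩ A)) = {1,2,3,4,5,6,8,9,11,13,14,15}
(A ∪ B) ∩ (B ∪ ((A Δ C) ∪ (B ∩ A))) = {1,2,3,4,5,6,8,9,11,13,15}
C ∪ A = {1,2,4,7,8,9,11,13,14,15}
((A ∪ B) ∩ (B ∪ ((A Δ C) ∪ (B ∩ A)))) Δ (C ∪ A) = {3,5,6,7,14}
(((A ∪ B) ∩ (B ∪ ((A Δ C) ∪ (B ∩ A)))) Δ (C ∪ A))' = {1,2,4,8,9,10,11,12,13,15}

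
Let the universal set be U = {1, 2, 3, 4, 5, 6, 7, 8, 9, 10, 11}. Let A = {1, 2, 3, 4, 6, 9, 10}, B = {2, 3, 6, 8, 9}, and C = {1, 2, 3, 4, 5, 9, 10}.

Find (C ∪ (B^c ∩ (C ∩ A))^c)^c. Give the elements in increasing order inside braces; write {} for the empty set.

B^c = {1, 4, 5, 7, 10, 11}
C ∩ A = {1, 2, 3, 4, 9, 10}
B^c ∩ (C ∩ A) = {1, 4, 10}
(B^c ∩ (C ∩ A))^c = {2, 3, 5, 6, 7, 8, 9, 11}
C ∪ (B^c ∩ (C ∩ A))^c = {1, 2, 3, 4, 5, 6, 7, 8, 9, 10, 11}
(C ∪ (B^c ∩ (C ∩ A))^c)^c = {}

{}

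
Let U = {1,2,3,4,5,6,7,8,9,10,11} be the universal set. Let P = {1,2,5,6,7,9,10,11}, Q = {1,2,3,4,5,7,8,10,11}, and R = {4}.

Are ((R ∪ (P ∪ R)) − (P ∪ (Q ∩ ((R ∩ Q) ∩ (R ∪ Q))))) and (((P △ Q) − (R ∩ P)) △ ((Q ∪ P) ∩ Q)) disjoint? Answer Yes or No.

P ∪ R = {1,2,4,5,6,7,9,10,11}
R ∪ (P ∪ R) = {1,2,4,5,6,7,9,10,11}
R ∩ Q = {4}
R ∪ Q = {1,2,3,4,5,7,8,10,11}
(R ∩ Q) ∩ (R ∪ Q) = {4}
Q ∩ ((R ∩ Q) ∩ (R ∪ Q)) = {4}
P ∪ (Q ∩ ((R ∩ Q) ∩ (R ∪ Q))) = {1,2,4,5,6,7,9,10,11}
(R ∪ (P ∪ R)) − (P ∪ (Q ∩ ((R ∩ Q) ∩ (R ∪ Q)))) = {}
P △ Q = {3,4,6,8,9}
R ∩ P = {}
(P △ Q) − (R ∩ P) = {3,4,6,8,9}
Q ∪ P = {1,2,3,4,5,6,7,8,9,10,11}
(Q ∪ P) ∩ Q = {1,2,3,4,5,7,8,10,11}
((P △ Q) − (R ∩ P)) △ ((Q ∪ P) ∩ Q) = {1,2,5,6,7,9,10,11}
{} and {1,2,5,6,7,9,10,11} share no elements.

Yes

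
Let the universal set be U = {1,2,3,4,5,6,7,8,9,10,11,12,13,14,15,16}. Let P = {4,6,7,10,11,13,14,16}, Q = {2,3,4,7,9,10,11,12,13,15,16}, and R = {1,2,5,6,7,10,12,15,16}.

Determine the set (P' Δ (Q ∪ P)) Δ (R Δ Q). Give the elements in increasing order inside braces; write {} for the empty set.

{3,7,8,9,10,14,16}

P' = {1,2,3,5,8,9,12,15}
Q ∪ P = {2,3,4,6,7,9,10,11,12,13,14,15,16}
P' Δ (Q ∪ P) = {1,4,5,6,7,8,10,11,13,14,16}
R Δ Q = {1,3,4,5,6,9,11,13}
(P' Δ (Q ∪ P)) Δ (R Δ Q) = {3,7,8,9,10,14,16}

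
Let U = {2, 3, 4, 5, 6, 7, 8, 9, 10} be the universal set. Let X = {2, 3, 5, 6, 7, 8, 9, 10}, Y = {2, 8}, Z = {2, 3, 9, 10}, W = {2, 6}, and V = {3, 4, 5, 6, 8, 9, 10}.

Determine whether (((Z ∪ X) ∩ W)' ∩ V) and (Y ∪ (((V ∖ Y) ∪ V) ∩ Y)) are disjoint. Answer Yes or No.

Z ∪ X = {2, 3, 5, 6, 7, 8, 9, 10}
(Z ∪ X) ∩ W = {2, 6}
((Z ∪ X) ∩ W)' = {3, 4, 5, 7, 8, 9, 10}
((Z ∪ X) ∩ W)' ∩ V = {3, 4, 5, 8, 9, 10}
V ∖ Y = {3, 4, 5, 6, 9, 10}
(V ∖ Y) ∪ V = {3, 4, 5, 6, 8, 9, 10}
((V ∖ Y) ∪ V) ∩ Y = {8}
Y ∪ (((V ∖ Y) ∪ V) ∩ Y) = {2, 8}
8 lies in both, so they are not disjoint.

No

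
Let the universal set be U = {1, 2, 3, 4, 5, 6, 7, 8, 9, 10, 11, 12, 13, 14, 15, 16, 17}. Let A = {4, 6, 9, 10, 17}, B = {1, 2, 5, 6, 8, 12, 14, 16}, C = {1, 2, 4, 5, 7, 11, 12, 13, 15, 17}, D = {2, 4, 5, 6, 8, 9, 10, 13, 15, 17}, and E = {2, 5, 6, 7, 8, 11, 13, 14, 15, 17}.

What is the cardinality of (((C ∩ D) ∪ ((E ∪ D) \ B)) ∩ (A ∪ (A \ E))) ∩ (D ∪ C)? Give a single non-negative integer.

4

C ∩ D = {2, 4, 5, 13, 15, 17}
E ∪ D = {2, 4, 5, 6, 7, 8, 9, 10, 11, 13, 14, 15, 17}
(E ∪ D) \ B = {4, 7, 9, 10, 11, 13, 15, 17}
(C ∩ D) ∪ ((E ∪ D) \ B) = {2, 4, 5, 7, 9, 10, 11, 13, 15, 17}
A \ E = {4, 9, 10}
A ∪ (A \ E) = {4, 6, 9, 10, 17}
((C ∩ D) ∪ ((E ∪ D) \ B)) ∩ (A ∪ (A \ E)) = {4, 9, 10, 17}
D ∪ C = {1, 2, 4, 5, 6, 7, 8, 9, 10, 11, 12, 13, 15, 17}
(((C ∩ D) ∪ ((E ∪ D) \ B)) ∩ (A ∪ (A \ E))) ∩ (D ∪ C) = {4, 9, 10, 17}
|(((C ∩ D) ∪ ((E ∪ D) \ B)) ∩ (A ∪ (A \ E))) ∩ (D ∪ C)| = 4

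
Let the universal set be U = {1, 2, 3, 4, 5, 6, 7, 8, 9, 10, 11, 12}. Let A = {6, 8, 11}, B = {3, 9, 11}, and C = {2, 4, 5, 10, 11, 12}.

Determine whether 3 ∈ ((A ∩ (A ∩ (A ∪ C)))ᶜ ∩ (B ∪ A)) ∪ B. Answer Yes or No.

Yes

3 ∉ A and 3 ∉ C, so 3 ∉ A ∪ C
3 ∉ A and 3 ∉ (A ∪ C), so 3 ∉ A ∩ (A ∪ C)
3 ∉ A and 3 ∉ (A ∩ (A ∪ C)), so 3 ∉ A ∩ (A ∩ (A ∪ C))
3 ∈ (A ∩ (A ∩ (A ∪ C)))ᶜ since 3 ∉ (A ∩ (A ∩ (A ∪ C)))
3 ∈ B and 3 ∉ A, so 3 ∈ B ∪ A
3 ∈ (A ∩ (A ∩ (A ∪ C)))ᶜ and 3 ∈ (B ∪ A), so 3 ∈ (A ∩ (A ∩ (A ∪ C)))ᶜ ∩ (B ∪ A)
3 ∈ ((A ∩ (A ∩ (A ∪ C)))ᶜ ∩ (B ∪ A)) and 3 ∈ B, so 3 ∈ ((A ∩ (A ∩ (A ∪ C)))ᶜ ∩ (B ∪ A)) ∪ B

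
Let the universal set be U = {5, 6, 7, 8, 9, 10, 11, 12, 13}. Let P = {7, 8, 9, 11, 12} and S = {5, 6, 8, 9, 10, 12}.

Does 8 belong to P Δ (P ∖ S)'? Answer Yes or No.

No

8 ∈ P and 8 ∈ S, so 8 ∉ P ∖ S
8 ∈ (P ∖ S)' since 8 ∉ (P ∖ S)
8 ∈ P and 8 ∈ (P ∖ S)', so 8 ∉ P Δ (P ∖ S)'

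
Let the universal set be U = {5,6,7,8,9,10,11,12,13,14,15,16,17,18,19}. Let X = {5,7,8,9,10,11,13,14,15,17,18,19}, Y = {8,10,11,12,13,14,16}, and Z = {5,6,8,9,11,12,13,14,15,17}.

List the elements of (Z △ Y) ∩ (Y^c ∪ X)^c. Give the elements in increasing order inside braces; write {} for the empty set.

{16}

Z △ Y = {5,6,9,10,15,16,17}
Y^c = {5,6,7,9,15,17,18,19}
Y^c ∪ X = {5,6,7,8,9,10,11,13,14,15,17,18,19}
(Y^c ∪ X)^c = {12,16}
(Z △ Y) ∩ (Y^c ∪ X)^c = {16}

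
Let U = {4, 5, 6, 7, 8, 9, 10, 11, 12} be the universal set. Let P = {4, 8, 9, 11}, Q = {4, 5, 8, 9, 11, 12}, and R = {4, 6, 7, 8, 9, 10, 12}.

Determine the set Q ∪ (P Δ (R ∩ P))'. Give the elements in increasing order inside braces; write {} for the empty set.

R ∩ P = {4, 8, 9}
P Δ (R ∩ P) = {11}
(P Δ (R ∩ P))' = {4, 5, 6, 7, 8, 9, 10, 12}
Q ∪ (P Δ (R ∩ P))' = {4, 5, 6, 7, 8, 9, 10, 11, 12}

{4, 5, 6, 7, 8, 9, 10, 11, 12}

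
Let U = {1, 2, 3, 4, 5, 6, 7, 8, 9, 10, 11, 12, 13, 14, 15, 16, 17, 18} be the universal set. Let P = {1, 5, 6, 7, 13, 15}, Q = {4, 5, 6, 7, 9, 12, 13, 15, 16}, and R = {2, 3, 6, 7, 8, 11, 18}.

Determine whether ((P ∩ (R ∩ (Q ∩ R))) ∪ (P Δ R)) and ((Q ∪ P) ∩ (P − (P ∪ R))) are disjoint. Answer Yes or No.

Q ∩ R = {6, 7}
R ∩ (Q ∩ R) = {6, 7}
P ∩ (R ∩ (Q ∩ R)) = {6, 7}
P Δ R = {1, 2, 3, 5, 8, 11, 13, 15, 18}
(P ∩ (R ∩ (Q ∩ R))) ∪ (P Δ R) = {1, 2, 3, 5, 6, 7, 8, 11, 13, 15, 18}
Q ∪ P = {1, 4, 5, 6, 7, 9, 12, 13, 15, 16}
P ∪ R = {1, 2, 3, 5, 6, 7, 8, 11, 13, 15, 18}
P − (P ∪ R) = {}
(Q ∪ P) ∩ (P − (P ∪ R)) = {}
{1, 2, 3, 5, 6, 7, 8, 11, 13, 15, 18} and {} share no elements.

Yes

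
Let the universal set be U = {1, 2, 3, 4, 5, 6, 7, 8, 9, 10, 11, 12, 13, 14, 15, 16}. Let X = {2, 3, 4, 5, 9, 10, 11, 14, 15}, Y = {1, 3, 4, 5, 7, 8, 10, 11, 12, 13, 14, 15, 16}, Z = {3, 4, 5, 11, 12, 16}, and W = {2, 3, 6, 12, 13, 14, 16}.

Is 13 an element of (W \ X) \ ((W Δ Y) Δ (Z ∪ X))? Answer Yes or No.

13 ∈ W and 13 ∉ X, so 13 ∈ W \ X
13 ∈ W and 13 ∈ Y, so 13 ∉ W Δ Y
13 ∉ Z and 13 ∉ X, so 13 ∉ Z ∪ X
13 ∉ (W Δ Y) and 13 ∉ (Z ∪ X), so 13 ∉ (W Δ Y) Δ (Z ∪ X)
13 ∈ (W \ X) and 13 ∉ ((W Δ Y) Δ (Z ∪ X)), so 13 ∈ (W \ X) \ ((W Δ Y) Δ (Z ∪ X))

Yes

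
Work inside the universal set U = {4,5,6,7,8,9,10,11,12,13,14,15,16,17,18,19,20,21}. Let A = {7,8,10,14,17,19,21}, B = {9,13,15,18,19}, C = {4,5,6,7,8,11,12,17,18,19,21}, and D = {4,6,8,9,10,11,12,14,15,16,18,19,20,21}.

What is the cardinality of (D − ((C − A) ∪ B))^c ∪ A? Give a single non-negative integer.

16

C − A = {4,5,6,11,12,18}
(C − A) ∪ B = {4,5,6,9,11,12,13,15,18,19}
D − ((C − A) ∪ B) = {8,10,14,16,20,21}
(D − ((C − A) ∪ B))^c = {4,5,6,7,9,11,12,13,15,17,18,19}
(D − ((C − A) ∪ B))^c ∪ A = {4,5,6,7,8,9,10,11,12,13,14,15,17,18,19,21}
|(D − ((C − A) ∪ B))^c ∪ A| = 16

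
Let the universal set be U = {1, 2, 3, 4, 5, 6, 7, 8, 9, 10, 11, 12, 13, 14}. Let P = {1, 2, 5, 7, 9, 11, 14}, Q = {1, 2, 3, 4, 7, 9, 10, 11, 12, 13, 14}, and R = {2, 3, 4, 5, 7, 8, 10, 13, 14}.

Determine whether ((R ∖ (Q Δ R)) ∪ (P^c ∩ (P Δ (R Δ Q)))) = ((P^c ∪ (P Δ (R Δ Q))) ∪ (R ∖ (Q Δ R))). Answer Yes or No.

No

Q Δ R = {1, 5, 8, 9, 11, 12}
R ∖ (Q Δ R) = {2, 3, 4, 7, 10, 13, 14}
P^c = {3, 4, 6, 8, 10, 12, 13}
R Δ Q = {1, 5, 8, 9, 11, 12}
P Δ (R Δ Q) = {2, 7, 8, 12, 14}
P^c ∩ (P Δ (R Δ Q)) = {8, 12}
(R ∖ (Q Δ R)) ∪ (P^c ∩ (P Δ (R Δ Q))) = {2, 3, 4, 7, 8, 10, 12, 13, 14}
P^c ∪ (P Δ (R Δ Q)) = {2, 3, 4, 6, 7, 8, 10, 12, 13, 14}
(P^c ∪ (P Δ (R Δ Q))) ∪ (R ∖ (Q Δ R)) = {2, 3, 4, 6, 7, 8, 10, 12, 13, 14}
6 ∈ (P^c ∪ (P Δ (R Δ Q))) ∪ (R ∖ (Q Δ R)) but 6 ∉ (R ∖ (Q Δ R)) ∪ (P^c ∩ (P Δ (R Δ Q))), so they differ.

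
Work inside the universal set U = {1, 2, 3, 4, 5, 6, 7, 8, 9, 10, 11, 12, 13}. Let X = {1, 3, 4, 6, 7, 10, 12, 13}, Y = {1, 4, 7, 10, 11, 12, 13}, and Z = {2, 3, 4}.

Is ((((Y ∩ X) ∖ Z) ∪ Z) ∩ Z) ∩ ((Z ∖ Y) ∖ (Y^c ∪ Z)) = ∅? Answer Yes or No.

Yes

Y ∩ X = {1, 4, 7, 10, 12, 13}
(Y ∩ X) ∖ Z = {1, 7, 10, 12, 13}
((Y ∩ X) ∖ Z) ∪ Z = {1, 2, 3, 4, 7, 10, 12, 13}
(((Y ∩ X) ∖ Z) ∪ Z) ∩ Z = {2, 3, 4}
Z ∖ Y = {2, 3}
Y^c = {2, 3, 5, 6, 8, 9}
Y^c ∪ Z = {2, 3, 4, 5, 6, 8, 9}
(Z ∖ Y) ∖ (Y^c ∪ Z) = {}
{2, 3, 4} and {} share no elements.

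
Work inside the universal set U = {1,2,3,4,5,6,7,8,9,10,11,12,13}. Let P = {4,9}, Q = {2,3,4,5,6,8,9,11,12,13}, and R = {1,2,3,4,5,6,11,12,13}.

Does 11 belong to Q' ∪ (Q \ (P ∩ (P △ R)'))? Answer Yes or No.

Yes

11 ∈ Q, so 11 ∉ Q'
11 ∉ P and 11 ∈ R, so 11 ∈ P △ R
11 ∉ (P △ R)' since 11 ∈ (P △ R)
11 ∉ P and 11 ∉ (P △ R)', so 11 ∉ P ∩ (P △ R)'
11 ∈ Q and 11 ∉ (P ∩ (P △ R)'), so 11 ∈ Q \ (P ∩ (P △ R)')
11 ∉ Q' and 11 ∈ (Q \ (P ∩ (P △ R)')), so 11 ∈ Q' ∪ (Q \ (P ∩ (P △ R)'))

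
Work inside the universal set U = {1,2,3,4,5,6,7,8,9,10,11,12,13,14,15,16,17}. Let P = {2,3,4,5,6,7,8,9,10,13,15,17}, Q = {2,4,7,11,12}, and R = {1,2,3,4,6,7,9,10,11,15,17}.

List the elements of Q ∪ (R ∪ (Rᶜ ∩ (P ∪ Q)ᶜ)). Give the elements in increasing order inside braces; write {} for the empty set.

{1,2,3,4,6,7,9,10,11,12,14,15,16,17}

Rᶜ = {5,8,12,13,14,16}
P ∪ Q = {2,3,4,5,6,7,8,9,10,11,12,13,15,17}
(P ∪ Q)ᶜ = {1,14,16}
Rᶜ ∩ (P ∪ Q)ᶜ = {14,16}
R ∪ (Rᶜ ∩ (P ∪ Q)ᶜ) = {1,2,3,4,6,7,9,10,11,14,15,16,17}
Q ∪ (R ∪ (Rᶜ ∩ (P ∪ Q)ᶜ)) = {1,2,3,4,6,7,9,10,11,12,14,15,16,17}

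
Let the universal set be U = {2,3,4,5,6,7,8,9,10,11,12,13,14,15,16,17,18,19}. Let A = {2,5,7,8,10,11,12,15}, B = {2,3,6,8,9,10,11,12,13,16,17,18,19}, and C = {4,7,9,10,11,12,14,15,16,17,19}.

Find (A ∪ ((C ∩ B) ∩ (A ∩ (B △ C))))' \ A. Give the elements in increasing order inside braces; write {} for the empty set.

C ∩ B = {9,10,11,12,16,17,19}
B △ C = {2,3,4,6,7,8,13,14,15,18}
A ∩ (B △ C) = {2,7,8,15}
(C ∩ B) ∩ (A ∩ (B △ C)) = {}
A ∪ ((C ∩ B) ∩ (A ∩ (B △ C))) = {2,5,7,8,10,11,12,15}
(A ∪ ((C ∩ B) ∩ (A ∩ (B △ C))))' = {3,4,6,9,13,14,16,17,18,19}
(A ∪ ((C ∩ B) ∩ (A ∩ (B △ C))))' \ A = {3,4,6,9,13,14,16,17,18,19}

{3,4,6,9,13,14,16,17,18,19}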